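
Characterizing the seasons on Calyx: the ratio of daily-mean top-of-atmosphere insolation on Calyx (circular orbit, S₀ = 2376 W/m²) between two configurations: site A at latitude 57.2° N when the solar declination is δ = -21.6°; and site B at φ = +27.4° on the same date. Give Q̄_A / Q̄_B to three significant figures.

Q̄_A / Q̄_B ≈ 0.201

— Configuration A (φ=+57.2°):
cos H₀ = −tan(+57.2°) tan(-21.600°) = 0.6144, H₀ = 0.9092 rad.
Bracket: H₀ sin φ sin δ + cos φ cos δ sin H₀ = 0.9092×0.84057×-0.36812 + 0.54171×0.92978×0.78903 = -0.281334 + 0.397412 = 0.116078.
Q̄ = (S₀/π) × [bracket] = (2376/π) × 0.116078 = 87.790 W/m².
— Configuration B (φ=+27.4°):
cos H₀ = −tan(+27.4°) tan(-21.600°) = 0.2052, H₀ = 1.3641 rad.
Bracket: H₀ sin φ sin δ + cos φ cos δ sin H₀ = 1.3641×0.46020×-0.36812 + 0.88782×0.92978×0.97871 = -0.231091 + 0.807903 = 0.576812.
Q̄ = (S₀/π) × [bracket] = (2376/π) × 0.576812 = 436.25 W/m².
Ratio Q̄_A / Q̄_B = 87.790 / 436.25 = 0.2012.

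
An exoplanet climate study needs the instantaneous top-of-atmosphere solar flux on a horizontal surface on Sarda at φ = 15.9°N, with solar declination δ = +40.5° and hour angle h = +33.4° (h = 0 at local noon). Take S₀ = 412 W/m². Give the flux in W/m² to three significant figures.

325 W/m²

cos θ_z = sin φ sin δ + cos φ cos δ cos h = 0.177922 + 0.610536 = 0.788458.
Flux = S₀ · cos θ_z = 412 × 0.788458 = 324.8 W/m².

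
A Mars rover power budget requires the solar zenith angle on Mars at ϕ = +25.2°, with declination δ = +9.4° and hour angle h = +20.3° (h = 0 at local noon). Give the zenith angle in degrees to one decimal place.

cos θ_z = sin ϕ sin δ + cos ϕ cos δ cos h = 0.069541 + 0.837232 = 0.906773.
θ_z = arccos(0.906773) = 24.9°.

θ_z = 24.9°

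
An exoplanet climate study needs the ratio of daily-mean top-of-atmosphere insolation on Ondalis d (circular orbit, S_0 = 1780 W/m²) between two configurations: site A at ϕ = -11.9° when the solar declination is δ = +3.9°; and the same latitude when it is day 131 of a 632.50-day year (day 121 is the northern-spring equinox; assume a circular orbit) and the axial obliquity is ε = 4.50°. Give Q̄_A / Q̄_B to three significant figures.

— Configuration A (ϕ=-11.9°):
cos h₀ = −tan(-11.9°) tan(+3.900°) = 0.0144, h₀ = 1.5564 rad.
Bracket: h₀ sin ϕ sin δ + cos ϕ cos δ sin h₀ = 1.5564×-0.20620×0.06802 + 0.97851×0.99768×0.99990 = -0.021830 + 0.976142 = 0.954312.
Q̄ = (S_0/π) × [bracket] = (1780/π) × 0.954312 = 540.71 W/m².
— Configuration B (ϕ=-11.9°):
Solar longitude: L_s = 360° × (131 − 121)/632.50 = 5.692°.
sin δ = sin 4.50° × sin 5.692° = 0.00778, so δ = +0.446°.
cos h₀ = −tan(-11.9°) tan(+0.446°) = 0.0016, h₀ = 1.5692 rad.
Bracket: h₀ sin ϕ sin δ + cos ϕ cos δ sin h₀ = 1.5692×-0.20620×0.00778 + 0.97851×0.99997×1.00000 = -0.002517 + 0.978481 = 0.975964.
Q̄ = (S_0/π) × [bracket] = (1780/π) × 0.975964 = 552.97 W/m².
Ratio Q̄_A / Q̄_B = 540.71 / 552.97 = 0.9778.

Q̄_A / Q̄_B ≈ 0.978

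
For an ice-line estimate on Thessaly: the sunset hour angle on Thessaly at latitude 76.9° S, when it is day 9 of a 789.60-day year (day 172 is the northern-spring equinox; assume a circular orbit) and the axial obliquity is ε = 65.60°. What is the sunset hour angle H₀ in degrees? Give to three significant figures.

Solar longitude: λ_s = 360° × (9 − 172)/789.60 = -74.316°, i.e. -74.316° + 360° = 285.684°.
sin δ = sin 65.60° × sin 285.684° = -0.87678, so δ = -61.256°.
Sunrise equation: cos H₀ = −tan φ · tan δ = -7.8348 ≤ −1, so the host star never sets (polar day) and H₀ = π.

H₀ = 180°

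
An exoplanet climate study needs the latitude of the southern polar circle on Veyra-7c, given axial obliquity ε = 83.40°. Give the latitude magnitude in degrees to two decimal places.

6.60°

The polar circle is the lowest latitude that experiences at least one full rotation of continuous darkness at the northern-summer solstice; it lies at |φ| = 90° − ε = 90° − 83.40° = 6.60°.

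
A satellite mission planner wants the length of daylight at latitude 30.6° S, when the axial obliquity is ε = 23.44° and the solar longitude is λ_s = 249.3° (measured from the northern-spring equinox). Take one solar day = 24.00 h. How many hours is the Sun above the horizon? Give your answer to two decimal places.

13.83 h

Solar declination: sin δ = sin ε · sin λ_s = sin 23.44° × sin 249.3° = -0.37211, so δ = -21.846°.
cos H₀ = −tan φ · tan δ = −tan(-30.6°) × tan(-21.846°) = -0.2371, so H₀ = 1.8102 rad = 103.71°.
Daylight = 2H₀/(2π) × 24.00 h = (1.8102/π) × 24.00 = 13.83 h.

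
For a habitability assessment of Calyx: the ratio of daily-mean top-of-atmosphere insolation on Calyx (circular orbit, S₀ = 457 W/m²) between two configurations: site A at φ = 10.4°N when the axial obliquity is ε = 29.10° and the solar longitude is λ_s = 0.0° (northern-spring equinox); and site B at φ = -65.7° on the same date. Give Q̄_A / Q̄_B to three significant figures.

— Configuration A (φ=+10.4°):
Solar declination: sin δ = sin ε · sin λ_s = sin 29.10° × sin 0.0° = 0.00000, so δ = +0.000°.
cos H₀ = −tan(+10.4°) tan(+0.000°) = -0.0000, H₀ = 1.5708 rad.
Bracket: H₀ sin φ sin δ + cos φ cos δ sin H₀ = 1.5708×0.18052×0.00000 + 0.98357×1.00000×1.00000 = 0.000000 + 0.983570 = 0.983570.
Q̄ = (S₀/π) × [bracket] = (457/π) × 0.983570 = 143.08 W/m².
— Configuration B (φ=-65.7°):
cos H₀ = −tan(-65.7°) tan(+0.000°) = 0.0000, H₀ = 1.5708 rad.
Bracket: H₀ sin φ sin δ + cos φ cos δ sin H₀ = 1.5708×-0.91140×0.00000 + 0.41151×1.00000×1.00000 = -0.000000 + 0.411510 = 0.411510.
Q̄ = (S₀/π) × [bracket] = (457/π) × 0.411510 = 59.861 W/m².
Ratio Q̄_A / Q̄_B = 143.08 / 59.861 = 2.390.

Q̄_A / Q̄_B ≈ 2.39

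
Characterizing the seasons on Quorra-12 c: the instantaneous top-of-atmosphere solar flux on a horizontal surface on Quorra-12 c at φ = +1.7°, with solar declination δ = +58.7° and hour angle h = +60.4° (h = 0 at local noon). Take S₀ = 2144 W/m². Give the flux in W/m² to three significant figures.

cos θ_z = sin φ sin δ + cos φ cos δ cos h = 0.025349 + 0.256499 = 0.281848.
Flux = S₀ · cos θ_z = 2144 × 0.281848 = 604.3 W/m².

604 W/m²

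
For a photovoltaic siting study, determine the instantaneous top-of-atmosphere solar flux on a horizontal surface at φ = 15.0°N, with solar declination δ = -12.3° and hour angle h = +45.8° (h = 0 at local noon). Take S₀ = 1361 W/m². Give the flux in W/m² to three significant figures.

820 W/m²

cos θ_z = sin φ sin δ + cos φ cos δ cos h = -0.055136 + 0.657952 = 0.602816.
Flux = S₀ · cos θ_z = 1361 × 0.602816 = 820.4 W/m².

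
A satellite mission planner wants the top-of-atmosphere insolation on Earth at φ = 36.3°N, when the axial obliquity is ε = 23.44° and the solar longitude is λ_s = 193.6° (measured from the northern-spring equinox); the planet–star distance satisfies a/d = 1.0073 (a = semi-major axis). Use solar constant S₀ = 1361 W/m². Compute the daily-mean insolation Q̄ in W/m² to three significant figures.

Solar declination: sin δ = sin ε · sin λ_s = sin 23.44° × sin 193.6° = -0.09354, so δ = -5.367°.
cos H₀ = −tan(+36.3°) tan(-5.367°) = 0.0690, H₀ = 1.5017 rad.
Bracket: H₀ sin φ sin δ + cos φ cos δ sin H₀ = 1.5017×0.59201×-0.09354 + 0.80593×0.99562×0.99762 = -0.083159 + 0.800490 = 0.717331.
Inverse-square distance factor (a/d)² = 1.0073² = 1.014653.
Q̄ = (S₀/π) × 1.014653 × [bracket] = (1361/π) × 1.014653 × 0.717331 = 315.3 W/m².

Q̄ ≈ 315 W/m²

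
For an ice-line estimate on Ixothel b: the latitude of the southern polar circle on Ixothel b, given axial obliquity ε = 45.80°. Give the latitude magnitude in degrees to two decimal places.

44.20°

The polar circle is the lowest latitude that experiences at least one full rotation of continuous darkness at the northern-summer solstice; it lies at |φ| = 90° − ε = 90° − 45.80° = 44.20°.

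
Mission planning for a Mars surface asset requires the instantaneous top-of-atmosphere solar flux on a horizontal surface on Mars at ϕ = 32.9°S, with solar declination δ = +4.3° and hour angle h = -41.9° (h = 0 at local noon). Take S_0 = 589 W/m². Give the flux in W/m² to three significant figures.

343 W/m²

cos θ_z = sin ϕ sin δ + cos ϕ cos δ cos h = -0.040727 + 0.623180 = 0.582453.
Flux = S_0 · cos θ_z = 589 × 0.582453 = 343.1 W/m².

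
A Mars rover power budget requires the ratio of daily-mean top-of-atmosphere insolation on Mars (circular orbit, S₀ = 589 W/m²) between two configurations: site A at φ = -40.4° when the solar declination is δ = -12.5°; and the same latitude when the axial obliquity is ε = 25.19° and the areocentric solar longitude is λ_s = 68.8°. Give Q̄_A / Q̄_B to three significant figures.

Q̄_A / Q̄_B ≈ 2.85

— Configuration A (φ=-40.4°):
cos H₀ = −tan(-40.4°) tan(-12.500°) = -0.1887, H₀ = 1.7606 rad.
Bracket: H₀ sin φ sin δ + cos φ cos δ sin H₀ = 1.7606×-0.64812×-0.21644 + 0.76154×0.97630×0.98204 = 0.246975 + 0.730138 = 0.977113.
Q̄ = (S₀/π) × [bracket] = (589/π) × 0.977113 = 183.19 W/m².
— Configuration B (φ=-40.4°):
sin δ = sin 25.19° × sin 68.8° = 0.39682, so δ = +23.379°.
cos H₀ = −tan(-40.4°) tan(+23.379°) = 0.3679, H₀ = 1.1940 rad.
Bracket: H₀ sin φ sin δ + cos φ cos δ sin H₀ = 1.1940×-0.64812×0.39682 + 0.76154×0.91790×0.92986 = -0.307081 + 0.649988 = 0.342907.
Q̄ = (S₀/π) × [bracket] = (589/π) × 0.342907 = 64.290 W/m².
Ratio Q̄_A / Q̄_B = 183.19 / 64.290 = 2.849.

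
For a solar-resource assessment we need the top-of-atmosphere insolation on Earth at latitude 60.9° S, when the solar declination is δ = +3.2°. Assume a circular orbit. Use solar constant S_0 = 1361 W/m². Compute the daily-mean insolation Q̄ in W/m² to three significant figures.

Q̄ ≈ 178 W/m²

cos h₀ = −tan(-60.9°) tan(+3.200°) = 0.1004, h₀ = 1.4702 rad.
Bracket: h₀ sin ϕ sin δ + cos ϕ cos δ sin h₀ = 1.4702×-0.87377×0.05582 + 0.48634×0.99844×0.99494 = -0.071707 + 0.483124 = 0.411417.
Q̄ = (S_0/π) × [bracket] = (1361/π) × 0.411417 = 178.2 W/m².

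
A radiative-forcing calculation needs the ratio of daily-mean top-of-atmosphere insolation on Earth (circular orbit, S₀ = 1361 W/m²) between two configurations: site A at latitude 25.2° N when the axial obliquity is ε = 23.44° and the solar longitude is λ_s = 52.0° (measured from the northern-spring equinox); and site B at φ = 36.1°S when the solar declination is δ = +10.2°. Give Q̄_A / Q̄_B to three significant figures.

— Configuration A (φ=+25.2°):
Solar declination: sin δ = sin ε · sin λ_s = sin 23.44° × sin 52.0° = 0.31346, so δ = +18.268°.
cos H₀ = −tan(+25.2°) tan(+18.268°) = -0.1553, H₀ = 1.7268 rad.
Bracket: H₀ sin φ sin δ + cos φ cos δ sin H₀ = 1.7268×0.42578×0.31346 + 0.90483×0.94960×0.98786 = 0.230467 + 0.848796 = 1.079263.
Q̄ = (S₀/π) × [bracket] = (1361/π) × 1.079263 = 467.56 W/m².
— Configuration B (φ=-36.1°):
cos H₀ = −tan(-36.1°) tan(+10.200°) = 0.1312, H₀ = 1.4392 rad.
Bracket: H₀ sin φ sin δ + cos φ cos δ sin H₀ = 1.4392×-0.58920×0.17708 + 0.80799×0.98420×0.99136 = -0.150160 + 0.788353 = 0.638193.
Q̄ = (S₀/π) × [bracket] = (1361/π) × 0.638193 = 276.48 W/m².
Ratio Q̄_A / Q̄_B = 467.56 / 276.48 = 1.691.

Q̄_A / Q̄_B ≈ 1.69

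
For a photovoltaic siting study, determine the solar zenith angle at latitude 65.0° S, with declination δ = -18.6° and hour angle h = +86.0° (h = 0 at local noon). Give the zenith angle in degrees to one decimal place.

θ_z = 71.5°

cos θ_z = sin φ sin δ + cos φ cos δ cos h = 0.289075 + 0.027941 = 0.317016.
θ_z = arccos(0.317016) = 71.5°.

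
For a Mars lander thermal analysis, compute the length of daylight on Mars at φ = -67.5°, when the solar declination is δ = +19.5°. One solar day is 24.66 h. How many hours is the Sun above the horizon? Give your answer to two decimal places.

4.28 h

cos H₀ = −tan φ · tan δ = −tan(-67.5°) × tan(+19.500°) = 0.8549, so H₀ = 0.5454 rad = 31.25°.
Daylight = 2H₀/(2π) × 24.66 h = (0.5454/π) × 24.66 = 4.28 h.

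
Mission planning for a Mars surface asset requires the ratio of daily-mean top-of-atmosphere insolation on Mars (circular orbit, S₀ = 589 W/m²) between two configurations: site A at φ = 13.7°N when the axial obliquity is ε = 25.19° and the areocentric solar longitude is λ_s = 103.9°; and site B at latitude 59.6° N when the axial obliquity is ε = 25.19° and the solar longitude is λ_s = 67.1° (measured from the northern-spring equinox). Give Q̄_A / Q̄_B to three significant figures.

— Configuration A (φ=+13.7°):
sin δ = sin 25.19° × sin 103.9° = 0.41316, so δ = +24.403°.
cos H₀ = −tan(+13.7°) tan(+24.403°) = -0.1106, H₀ = 1.6816 rad.
Bracket: H₀ sin φ sin δ + cos φ cos δ sin H₀ = 1.6816×0.23684×0.41316 + 0.97155×0.91066×0.99387 = 0.164549 + 0.879328 = 1.043877.
Q̄ = (S₀/π) × [bracket] = (589/π) × 1.043877 = 195.71 W/m².
— Configuration B (φ=+59.6°):
Solar declination: sin δ = sin ε · sin λ_s = sin 25.19° × sin 67.1° = 0.39208, so δ = +23.084°.
cos H₀ = −tan(+59.6°) tan(+23.084°) = -0.7264, H₀ = 2.3839 rad.
Bracket: H₀ sin φ sin δ + cos φ cos δ sin H₀ = 2.3839×0.86251×0.39208 + 0.50603×0.91993×0.68723 = 0.806170 + 0.319914 = 1.126084.
Q̄ = (S₀/π) × [bracket] = (589/π) × 1.126084 = 211.12 W/m².
Ratio Q̄_A / Q̄_B = 195.71 / 211.12 = 0.9270.

Q̄_A / Q̄_B ≈ 0.927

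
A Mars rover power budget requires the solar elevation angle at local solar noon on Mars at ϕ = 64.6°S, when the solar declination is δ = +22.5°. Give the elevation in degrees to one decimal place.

2.9°

At local noon the hour angle is zero, so the zenith angle equals |ϕ − δ| = |-64.6° − (+22.500°)| = 87.100°.
Elevation = 90° − 87.100° = 2.9°.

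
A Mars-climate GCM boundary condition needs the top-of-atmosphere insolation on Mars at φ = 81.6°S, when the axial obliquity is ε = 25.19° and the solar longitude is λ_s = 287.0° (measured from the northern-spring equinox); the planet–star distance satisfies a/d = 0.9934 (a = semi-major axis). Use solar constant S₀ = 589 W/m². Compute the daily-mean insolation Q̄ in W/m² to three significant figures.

Solar declination: sin δ = sin ε · sin λ_s = sin 25.19° × sin 287.0° = -0.40702, so δ = -24.018°.
cos H₀ = −tan(-81.6°) tan(-24.018°) = -3.0176 ≤ −1 ⇒ polar day, H₀ = π.
Bracket: H₀ sin φ sin δ + cos φ cos δ sin H₀ = 3.1416×-0.98927×-0.40702 + 0.14608×0.91342×0.00000 = 1.264974 + 0.000000 = 1.264974.
Inverse-square distance factor (a/d)² = 0.9934² = 0.986844.
Q̄ = (S₀/π) × 0.986844 × [bracket] = (589/π) × 0.986844 × 1.264974 = 234.0 W/m².

Q̄ ≈ 234 W/m²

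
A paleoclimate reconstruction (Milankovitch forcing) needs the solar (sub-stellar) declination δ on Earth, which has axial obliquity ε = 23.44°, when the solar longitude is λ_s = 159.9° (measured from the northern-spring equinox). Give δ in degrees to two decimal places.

sin δ = sin ε · sin λ_s = sin 23.44° × sin 159.9° = 0.136704.
δ = arcsin(0.136704) = +7.86°.

δ = +7.86°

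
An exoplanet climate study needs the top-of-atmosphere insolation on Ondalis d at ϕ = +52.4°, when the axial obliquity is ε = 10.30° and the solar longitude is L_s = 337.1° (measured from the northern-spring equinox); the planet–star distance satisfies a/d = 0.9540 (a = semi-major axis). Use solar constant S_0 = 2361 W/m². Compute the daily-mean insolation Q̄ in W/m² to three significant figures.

Q̄ ≈ 359 W/m²

Solar declination: sin δ = sin ε · sin L_s = sin 10.30° × sin 337.1° = -0.06958, so δ = -3.990°.
cos h₀ = −tan(+52.4°) tan(-3.990°) = 0.0906, h₀ = 1.4801 rad.
Bracket: h₀ sin ϕ sin δ + cos ϕ cos δ sin h₀ = 1.4801×0.79229×-0.06958 + 0.61015×0.99758×0.99589 = -0.081594 + 0.606172 = 0.524578.
Inverse-square distance factor (a/d)² = 0.9540² = 0.910116.
Q̄ = (S_0/π) × 0.910116 × [bracket] = (2361/π) × 0.910116 × 0.524578 = 358.8 W/m².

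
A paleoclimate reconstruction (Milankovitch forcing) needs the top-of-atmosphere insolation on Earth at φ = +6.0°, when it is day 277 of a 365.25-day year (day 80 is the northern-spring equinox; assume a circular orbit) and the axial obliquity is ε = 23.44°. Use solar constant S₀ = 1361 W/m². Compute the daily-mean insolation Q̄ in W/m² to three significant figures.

Q̄ ≈ 422 W/m²

Solar longitude: λ_s = 360° × (277 − 80)/365.25 = 194.168°.
sin δ = sin 23.44° × sin 194.168° = -0.09737, so δ = -5.588°.
cos H₀ = −tan(+6.0°) tan(-5.588°) = 0.0103, H₀ = 1.5605 rad.
Bracket: H₀ sin φ sin δ + cos φ cos δ sin H₀ = 1.5605×0.10453×-0.09737 + 0.99452×0.99525×0.99995 = -0.015883 + 0.989747 = 0.973864.
Q̄ = (S₀/π) × [bracket] = (1361/π) × 0.973864 = 421.9 W/m².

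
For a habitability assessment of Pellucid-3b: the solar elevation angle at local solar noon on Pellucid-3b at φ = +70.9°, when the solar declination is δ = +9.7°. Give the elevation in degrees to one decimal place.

28.8°

At local noon the hour angle is zero, so the zenith angle equals |φ − δ| = |+70.9° − (+9.700°)| = 61.200°.
Elevation = 90° − 61.200° = 28.8°.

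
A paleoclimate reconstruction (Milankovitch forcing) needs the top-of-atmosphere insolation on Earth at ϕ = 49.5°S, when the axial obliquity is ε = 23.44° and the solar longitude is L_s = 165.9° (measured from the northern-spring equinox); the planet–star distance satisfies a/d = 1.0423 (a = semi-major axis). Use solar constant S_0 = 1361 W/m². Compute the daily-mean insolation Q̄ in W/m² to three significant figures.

Q̄ ≈ 252 W/m²

Solar declination: sin δ = sin ε · sin L_s = sin 23.44° × sin 165.9° = 0.09691, so δ = +5.561°.
cos h₀ = −tan(-49.5°) tan(+5.561°) = 0.1140, h₀ = 1.4565 rad.
Bracket: h₀ sin ϕ sin δ + cos ϕ cos δ sin h₀ = 1.4565×-0.76041×0.09691 + 0.64945×0.99529×0.99348 = -0.107331 + 0.642177 = 0.534846.
Inverse-square distance factor (a/d)² = 1.0423² = 1.086389.
Q̄ = (S_0/π) × 1.086389 × [bracket] = (1361/π) × 1.086389 × 0.534846 = 251.7 W/m².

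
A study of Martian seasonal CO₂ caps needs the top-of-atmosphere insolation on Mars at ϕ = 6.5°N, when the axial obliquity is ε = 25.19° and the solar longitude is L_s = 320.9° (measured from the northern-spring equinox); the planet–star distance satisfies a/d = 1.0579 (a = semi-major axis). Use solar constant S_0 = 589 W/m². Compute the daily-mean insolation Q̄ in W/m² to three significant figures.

Solar declination: sin δ = sin ε · sin L_s = sin 25.19° × sin 320.9° = -0.26843, so δ = -15.571°.
cos h₀ = −tan(+6.5°) tan(-15.571°) = 0.0317, h₀ = 1.5390 rad.
Bracket: h₀ sin ϕ sin δ + cos ϕ cos δ sin h₀ = 1.5390×0.11320×-0.26843 + 0.99357×0.96330×0.99950 = -0.046764 + 0.956627 = 0.909863.
Inverse-square distance factor (a/d)² = 1.0579² = 1.119152.
Q̄ = (S_0/π) × 1.119152 × [bracket] = (589/π) × 1.119152 × 0.909863 = 190.9 W/m².

Q̄ ≈ 191 W/m²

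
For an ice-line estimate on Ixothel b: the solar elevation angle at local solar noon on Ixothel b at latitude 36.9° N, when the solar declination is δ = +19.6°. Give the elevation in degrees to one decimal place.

72.7°

At local noon the hour angle is zero, so the zenith angle equals |ϕ − δ| = |+36.9° − (+19.600°)| = 17.300°.
Elevation = 90° − 17.300° = 72.7°.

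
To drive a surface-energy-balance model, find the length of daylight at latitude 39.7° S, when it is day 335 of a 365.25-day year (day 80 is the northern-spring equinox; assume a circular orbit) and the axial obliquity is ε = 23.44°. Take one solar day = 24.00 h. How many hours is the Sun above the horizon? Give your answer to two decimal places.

14.63 h

Solar longitude: λ_s = 360° × (335 − 80)/365.25 = 251.335°.
sin δ = sin 23.44° × sin 251.335° = -0.37687, so δ = -22.140°.
cos H₀ = −tan φ · tan δ = −tan(-39.7°) × tan(-22.140°) = -0.3378, so H₀ = 1.9154 rad = 109.74°.
Daylight = 2H₀/(2π) × 24.00 h = (1.9154/π) × 24.00 = 14.63 h.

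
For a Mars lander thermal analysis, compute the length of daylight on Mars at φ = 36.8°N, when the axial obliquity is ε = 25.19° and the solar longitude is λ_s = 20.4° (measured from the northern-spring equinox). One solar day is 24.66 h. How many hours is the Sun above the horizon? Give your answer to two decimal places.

13.21 h

Solar declination: sin δ = sin ε · sin λ_s = sin 25.19° × sin 20.4° = 0.14836, so δ = +8.532°.
cos H₀ = −tan φ · tan δ = −tan(+36.8°) × tan(+8.532°) = -0.1122, so H₀ = 1.6833 rad = 96.44°.
Daylight = 2H₀/(2π) × 24.66 h = (1.6833/π) × 24.66 = 13.21 h.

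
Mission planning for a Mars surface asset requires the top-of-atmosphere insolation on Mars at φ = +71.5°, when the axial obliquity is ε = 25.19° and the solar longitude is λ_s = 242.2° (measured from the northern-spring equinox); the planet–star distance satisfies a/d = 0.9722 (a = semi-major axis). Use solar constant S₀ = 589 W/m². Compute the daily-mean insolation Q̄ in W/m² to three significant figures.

Q̄ ≈ 0.00 W/m²

Solar declination: sin δ = sin ε · sin λ_s = sin 25.19° × sin 242.2° = -0.37650, so δ = -22.117°.
cos H₀ = −tan(+71.5°) tan(-22.117°) = 1.2146 ≥ 1 ⇒ polar night, H₀ = 0 and Q̄ = 0.
Inverse-square distance factor (a/d)² = 0.9722² = 0.945173.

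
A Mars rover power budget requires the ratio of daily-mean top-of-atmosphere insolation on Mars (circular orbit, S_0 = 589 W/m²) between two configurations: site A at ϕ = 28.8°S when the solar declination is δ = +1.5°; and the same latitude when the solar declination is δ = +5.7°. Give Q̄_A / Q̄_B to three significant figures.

— Configuration A (ϕ=-28.8°):
cos h₀ = −tan(-28.8°) tan(+1.500°) = 0.0144, h₀ = 1.5564 rad.
Bracket: h₀ sin ϕ sin δ + cos ϕ cos δ sin h₀ = 1.5564×-0.48175×0.02618 + 0.87631×0.99966×0.99990 = -0.019630 + 0.875924 = 0.856294.
Q̄ = (S_0/π) × [bracket] = (589/π) × 0.856294 = 160.54 W/m².
— Configuration B (ϕ=-28.8°):
cos h₀ = −tan(-28.8°) tan(+5.700°) = 0.0549, h₀ = 1.5159 rad.
Bracket: h₀ sin ϕ sin δ + cos ϕ cos δ sin h₀ = 1.5159×-0.48175×0.09932 + 0.87631×0.99506×0.99849 = -0.072532 + 0.870664 = 0.798132.
Q̄ = (S_0/π) × [bracket] = (589/π) × 0.798132 = 149.64 W/m².
Ratio Q̄_A / Q̄_B = 160.54 / 149.64 = 1.073.

Q̄_A / Q̄_B ≈ 1.07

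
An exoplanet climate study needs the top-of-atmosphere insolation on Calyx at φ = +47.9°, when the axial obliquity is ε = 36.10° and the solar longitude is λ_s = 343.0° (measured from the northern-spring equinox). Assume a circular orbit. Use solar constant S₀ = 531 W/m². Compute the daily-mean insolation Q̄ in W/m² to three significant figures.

Q̄ ≈ 79.8 W/m²

Solar declination: sin δ = sin ε · sin λ_s = sin 36.10° × sin 343.0° = -0.17226, so δ = -9.919°.
cos H₀ = −tan(+47.9°) tan(-9.919°) = 0.1935, H₀ = 1.3760 rad.
Bracket: H₀ sin φ sin δ + cos φ cos δ sin H₀ = 1.3760×0.74198×-0.17226 + 0.67043×0.98505×0.98109 = -0.175871 + 0.647919 = 0.472048.
Q̄ = (S₀/π) × [bracket] = (531/π) × 0.472048 = 79.79 W/m².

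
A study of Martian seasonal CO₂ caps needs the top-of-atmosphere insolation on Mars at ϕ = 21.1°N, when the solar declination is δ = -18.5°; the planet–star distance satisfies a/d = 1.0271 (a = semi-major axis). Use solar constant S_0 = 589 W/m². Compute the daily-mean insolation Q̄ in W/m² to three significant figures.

cos h₀ = −tan(+21.1°) tan(-18.500°) = 0.1291, h₀ = 1.4413 rad.
Bracket: h₀ sin ϕ sin δ + cos ϕ cos δ sin h₀ = 1.4413×0.36000×-0.31730 + 0.93295×0.94832×0.99163 = -0.164637 + 0.877330 = 0.712693.
Inverse-square distance factor (a/d)² = 1.0271² = 1.054934.
Q̄ = (S_0/π) × 1.054934 × [bracket] = (589/π) × 1.054934 × 0.712693 = 141.0 W/m².

Q̄ ≈ 141 W/m²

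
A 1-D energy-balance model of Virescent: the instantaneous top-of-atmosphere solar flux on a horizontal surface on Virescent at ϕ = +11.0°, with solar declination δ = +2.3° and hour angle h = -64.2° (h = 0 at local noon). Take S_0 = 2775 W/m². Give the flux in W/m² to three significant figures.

1.21e+03 W/m²

cos θ_z = sin ϕ sin δ + cos ϕ cos δ cos h = 0.007658 + 0.426890 = 0.434548.
Flux = S_0 · cos θ_z = 2775 × 0.434548 = 1206 W/m².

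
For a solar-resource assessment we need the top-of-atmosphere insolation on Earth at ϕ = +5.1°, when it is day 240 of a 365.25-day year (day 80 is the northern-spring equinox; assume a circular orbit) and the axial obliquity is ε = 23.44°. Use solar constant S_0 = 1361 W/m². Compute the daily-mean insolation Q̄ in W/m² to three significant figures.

Solar longitude: L_s = 360° × (240 − 80)/365.25 = 157.700°.
sin δ = sin 23.44° × sin 157.700° = 0.15094, so δ = +8.682°.
cos h₀ = −tan(+5.1°) tan(+8.682°) = -0.0136, h₀ = 1.5844 rad.
Bracket: h₀ sin ϕ sin δ + cos ϕ cos δ sin h₀ = 1.5844×0.08889×0.15094 + 0.99604×0.98854×0.99991 = 0.021258 + 0.984537 = 1.005795.
Q̄ = (S_0/π) × [bracket] = (1361/π) × 1.005795 = 435.7 W/m².

Q̄ ≈ 436 W/m²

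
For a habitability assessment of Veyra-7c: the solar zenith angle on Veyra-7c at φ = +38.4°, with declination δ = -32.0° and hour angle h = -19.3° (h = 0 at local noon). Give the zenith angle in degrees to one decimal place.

θ_z = 72.7°

cos θ_z = sin φ sin δ + cos φ cos δ cos h = -0.329158 + 0.627259 = 0.298101.
θ_z = arccos(0.298101) = 72.7°.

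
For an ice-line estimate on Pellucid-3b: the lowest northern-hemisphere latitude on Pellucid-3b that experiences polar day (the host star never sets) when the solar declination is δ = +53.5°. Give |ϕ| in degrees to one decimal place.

|ϕ| = 36.5°

Polar day requires cos h₀ = −tan ϕ tan δ ≤ −1, i.e. tan ϕ tan δ ≥ 1.
The boundary is |tan ϕ| · |tan δ| = 1, so |ϕ| = 90° − |δ| = 90° − 53.5° = 36.5° in the northern hemisphere.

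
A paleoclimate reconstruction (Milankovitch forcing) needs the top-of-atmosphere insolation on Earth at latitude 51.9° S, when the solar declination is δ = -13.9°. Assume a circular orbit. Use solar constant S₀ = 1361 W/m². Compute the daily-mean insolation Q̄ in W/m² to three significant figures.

cos H₀ = −tan(-51.9°) tan(-13.900°) = -0.3156, H₀ = 1.8919 rad.
Bracket: H₀ sin φ sin δ + cos φ cos δ sin H₀ = 1.8919×-0.78694×-0.24023 + 0.61704×0.97072×0.94889 = 0.357657 + 0.568360 = 0.926017.
Q̄ = (S₀/π) × [bracket] = (1361/π) × 0.926017 = 401.2 W/m².

Q̄ ≈ 401 W/m²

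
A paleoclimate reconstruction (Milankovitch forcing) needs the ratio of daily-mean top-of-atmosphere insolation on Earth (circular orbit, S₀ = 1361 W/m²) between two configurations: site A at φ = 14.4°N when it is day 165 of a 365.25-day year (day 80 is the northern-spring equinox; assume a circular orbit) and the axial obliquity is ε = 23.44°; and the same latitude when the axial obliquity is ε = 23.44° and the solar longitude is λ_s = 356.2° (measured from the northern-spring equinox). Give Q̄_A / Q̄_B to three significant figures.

Q̄_A / Q̄_B ≈ 1.10

— Configuration A (φ=+14.4°):
Solar longitude: λ_s = 360° × (165 − 80)/365.25 = 83.778°.
sin δ = sin 23.44° × sin 83.778° = 0.39545, so δ = +23.294°.
cos H₀ = −tan(+14.4°) tan(+23.294°) = -0.1105, H₀ = 1.6816 rad.
Bracket: H₀ sin φ sin δ + cos φ cos δ sin H₀ = 1.6816×0.24869×0.39545 + 0.96858×0.91849×0.99387 = 0.165376 + 0.884178 = 1.049554.
Q̄ = (S₀/π) × [bracket] = (1361/π) × 1.049554 = 454.69 W/m².
— Configuration B (φ=+14.4°):
Solar declination: sin δ = sin ε · sin λ_s = sin 23.44° × sin 356.2° = -0.02636, so δ = -1.511°.
cos H₀ = −tan(+14.4°) tan(-1.511°) = 0.0068, H₀ = 1.5640 rad.
Bracket: H₀ sin φ sin δ + cos φ cos δ sin H₀ = 1.5640×0.24869×-0.02636 + 0.96858×0.99965×0.99998 = -0.010253 + 0.968222 = 0.957969.
Q̄ = (S₀/π) × [bracket] = (1361/π) × 0.957969 = 415.01 W/m².
Ratio Q̄_A / Q̄_B = 454.69 / 415.01 = 1.096.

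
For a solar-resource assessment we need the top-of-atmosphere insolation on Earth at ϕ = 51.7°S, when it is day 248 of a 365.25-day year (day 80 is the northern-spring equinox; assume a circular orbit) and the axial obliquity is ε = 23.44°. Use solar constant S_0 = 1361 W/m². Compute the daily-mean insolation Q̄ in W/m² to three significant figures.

Solar longitude: L_s = 360° × (248 − 80)/365.25 = 165.585°.
sin δ = sin 23.44° × sin 165.585° = 0.09903, so δ = +5.683°.
cos h₀ = −tan(-51.7°) tan(+5.683°) = 0.1260, h₀ = 1.4445 rad.
Bracket: h₀ sin ϕ sin δ + cos ϕ cos δ sin h₀ = 1.4445×-0.78478×0.09903 + 0.61978×0.99508×0.99203 = -0.112262 + 0.611815 = 0.499553.
Q̄ = (S_0/π) × [bracket] = (1361/π) × 0.499553 = 216.4 W/m².

Q̄ ≈ 216 W/m²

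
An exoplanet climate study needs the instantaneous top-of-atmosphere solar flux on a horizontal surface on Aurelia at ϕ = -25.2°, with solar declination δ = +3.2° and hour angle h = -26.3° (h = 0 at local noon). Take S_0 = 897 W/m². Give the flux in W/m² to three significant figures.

cos θ_z = sin ϕ sin δ + cos ϕ cos δ cos h = -0.023768 + 0.809900 = 0.786132.
Flux = S_0 · cos θ_z = 897 × 0.786132 = 705.2 W/m².

705 W/m²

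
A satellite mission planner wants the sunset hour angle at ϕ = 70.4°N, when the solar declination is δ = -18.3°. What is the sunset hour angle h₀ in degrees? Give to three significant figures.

cos h₀ = −tan ϕ · tan δ = −tan(+70.4°) × tan(-18.300°) = 0.9288, so h₀ = 0.3797 rad = 21.76°.

h₀ = 21.8°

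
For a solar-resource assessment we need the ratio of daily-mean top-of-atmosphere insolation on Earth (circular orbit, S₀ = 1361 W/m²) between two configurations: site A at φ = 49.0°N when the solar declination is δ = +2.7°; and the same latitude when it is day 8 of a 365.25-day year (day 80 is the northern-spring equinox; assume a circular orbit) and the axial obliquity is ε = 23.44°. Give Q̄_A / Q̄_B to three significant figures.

Q̄_A / Q̄_B ≈ 3.10

— Configuration A (φ=+49.0°):
cos H₀ = −tan(+49.0°) tan(+2.700°) = -0.0542, H₀ = 1.6251 rad.
Bracket: H₀ sin φ sin δ + cos φ cos δ sin H₀ = 1.6251×0.75471×0.04711 + 0.65606×0.99889×0.99853 = 0.057779 + 0.654368 = 0.712147.
Q̄ = (S₀/π) × [bracket] = (1361/π) × 0.712147 = 308.52 W/m².
— Configuration B (φ=+49.0°):
Solar longitude: λ_s = 360° × (8 − 80)/365.25 = -70.965°, i.e. -70.965° + 360° = 289.035°.
sin δ = sin 23.44° × sin 289.035° = -0.37604, so δ = -22.088°.
cos H₀ = −tan(+49.0°) tan(-22.088°) = 0.4668, H₀ = 1.0851 rad.
Bracket: H₀ sin φ sin δ + cos φ cos δ sin H₀ = 1.0851×0.75471×-0.37604 + 0.65606×0.92660×0.88434 = -0.307953 + 0.537595 = 0.229642.
Q̄ = (S₀/π) × [bracket] = (1361/π) × 0.229642 = 99.485 W/m².
Ratio Q̄_A / Q̄_B = 308.52 / 99.485 = 3.101.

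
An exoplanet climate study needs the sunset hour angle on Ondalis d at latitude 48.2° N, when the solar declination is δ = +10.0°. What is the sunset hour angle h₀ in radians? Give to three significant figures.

cos h₀ = −tan ϕ · tan δ = −tan(+48.2°) × tan(+10.000°) = -0.1972, so h₀ = 1.7693 rad = 101.37°.

h₀ = 1.77 rad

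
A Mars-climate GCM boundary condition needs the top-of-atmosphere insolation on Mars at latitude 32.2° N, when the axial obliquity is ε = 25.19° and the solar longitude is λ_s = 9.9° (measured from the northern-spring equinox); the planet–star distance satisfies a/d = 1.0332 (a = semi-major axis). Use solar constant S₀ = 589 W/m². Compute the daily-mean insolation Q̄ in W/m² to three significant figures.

Q̄ ≈ 181 W/m²

Solar declination: sin δ = sin ε · sin λ_s = sin 25.19° × sin 9.9° = 0.07318, so δ = +4.196°.
cos H₀ = −tan(+32.2°) tan(+4.196°) = -0.0462, H₀ = 1.6170 rad.
Bracket: H₀ sin φ sin δ + cos φ cos δ sin H₀ = 1.6170×0.53288×0.07318 + 0.84619×0.99732×0.99893 = 0.063057 + 0.843019 = 0.906076.
Inverse-square distance factor (a/d)² = 1.0332² = 1.067502.
Q̄ = (S₀/π) × 1.067502 × [bracket] = (589/π) × 1.067502 × 0.906076 = 181.3 W/m².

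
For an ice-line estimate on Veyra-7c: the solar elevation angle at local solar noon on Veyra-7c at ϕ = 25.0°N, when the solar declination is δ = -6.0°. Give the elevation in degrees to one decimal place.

At local noon the hour angle is zero, so the zenith angle equals |ϕ − δ| = |+25.0° − (-6.000°)| = 31.000°.
Elevation = 90° − 31.000° = 59.0°.

59.0°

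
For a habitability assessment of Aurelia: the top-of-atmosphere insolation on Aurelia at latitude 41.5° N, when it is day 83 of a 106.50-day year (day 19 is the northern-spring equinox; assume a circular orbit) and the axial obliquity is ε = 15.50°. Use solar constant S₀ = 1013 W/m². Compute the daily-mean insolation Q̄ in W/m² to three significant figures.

Solar longitude: λ_s = 360° × (83 − 19)/106.50 = 216.338°.
sin δ = sin 15.50° × sin 216.338° = -0.15835, so δ = -9.111°.
cos H₀ = −tan(+41.5°) tan(-9.111°) = 0.1419, H₀ = 1.4284 rad.
Bracket: H₀ sin φ sin δ + cos φ cos δ sin H₀ = 1.4284×0.66262×-0.15835 + 0.74896×0.98738×0.98988 = -0.149876 + 0.732024 = 0.582148.
Q̄ = (S₀/π) × [bracket] = (1013/π) × 0.582148 = 187.7 W/m².

Q̄ ≈ 188 W/m²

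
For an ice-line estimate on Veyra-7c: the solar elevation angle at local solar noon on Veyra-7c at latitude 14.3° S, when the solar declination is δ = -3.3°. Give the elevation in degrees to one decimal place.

79.0°

At local noon the hour angle is zero, so the zenith angle equals |φ − δ| = |-14.3° − (-3.300°)| = 11.000°.
Elevation = 90° − 11.000° = 79.0°.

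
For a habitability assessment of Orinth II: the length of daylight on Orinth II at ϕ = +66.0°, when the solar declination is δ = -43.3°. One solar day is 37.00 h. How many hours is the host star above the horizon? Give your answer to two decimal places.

0.00 h

cos h₀ = −tan ϕ · tan δ = 2.1166 ≥ 1, so the host star never rises (polar night) and h₀ = 0.
Daylight = 2h₀/(2π) × 37.00 h = (0.0000/π) × 37.00 = 0.00 h.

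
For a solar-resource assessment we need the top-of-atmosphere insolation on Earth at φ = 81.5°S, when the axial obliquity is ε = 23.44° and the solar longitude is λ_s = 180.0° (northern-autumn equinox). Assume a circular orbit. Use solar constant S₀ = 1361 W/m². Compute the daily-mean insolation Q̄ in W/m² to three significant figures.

Solar declination: sin δ = sin ε · sin λ_s = sin 23.44° × sin 180.0° = 0.00000, so δ = +0.000°.
cos H₀ = −tan(-81.5°) tan(+0.000°) = 0.0000, H₀ = 1.5708 rad.
Bracket: H₀ sin φ sin δ + cos φ cos δ sin H₀ = 1.5708×-0.98902×0.00000 + 0.14781×1.00000×1.00000 = -0.000000 + 0.147810 = 0.147810.
Q̄ = (S₀/π) × [bracket] = (1361/π) × 0.147810 = 64.03 W/m².

Q̄ ≈ 64.0 W/m²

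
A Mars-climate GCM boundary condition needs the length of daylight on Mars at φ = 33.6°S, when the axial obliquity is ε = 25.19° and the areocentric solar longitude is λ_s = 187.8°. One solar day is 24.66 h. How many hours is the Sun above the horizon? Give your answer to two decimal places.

sin δ = sin 25.19° × sin 187.8° = -0.05776, so δ = -3.311°.
cos H₀ = −tan φ · tan δ = −tan(-33.6°) × tan(-3.311°) = -0.0384, so H₀ = 1.6092 rad = 92.20°.
Daylight = 2H₀/(2π) × 24.66 h = (1.6092/π) × 24.66 = 12.63 h.

12.63 h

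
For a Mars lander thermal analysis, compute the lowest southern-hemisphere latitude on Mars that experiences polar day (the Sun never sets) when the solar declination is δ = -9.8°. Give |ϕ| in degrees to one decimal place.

Polar day requires cos h₀ = −tan ϕ tan δ ≤ −1, i.e. tan ϕ tan δ ≥ 1.
The boundary is |tan ϕ| · |tan δ| = 1, so |ϕ| = 90° − |δ| = 90° − 9.8° = 80.2° in the southern hemisphere.

|ϕ| = 80.2°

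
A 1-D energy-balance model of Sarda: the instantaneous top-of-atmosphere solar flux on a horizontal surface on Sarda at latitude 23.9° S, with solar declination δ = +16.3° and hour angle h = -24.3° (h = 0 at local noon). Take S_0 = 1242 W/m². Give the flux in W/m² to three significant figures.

852 W/m²

cos θ_z = sin ϕ sin δ + cos ϕ cos δ cos h = -0.113710 + 0.799762 = 0.686052.
Flux = S_0 · cos θ_z = 1242 × 0.686052 = 852.1 W/m².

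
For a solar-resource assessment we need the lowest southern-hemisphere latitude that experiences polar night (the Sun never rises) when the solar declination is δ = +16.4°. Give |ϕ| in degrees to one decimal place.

Polar night requires cos h₀ = −tan ϕ tan δ ≥ 1, i.e. tan ϕ tan δ ≤ −1.
The boundary is |tan ϕ| · |tan δ| = 1, so |ϕ| = 90° − |δ| = 90° − 16.4° = 73.6° in the southern hemisphere.

|ϕ| = 73.6°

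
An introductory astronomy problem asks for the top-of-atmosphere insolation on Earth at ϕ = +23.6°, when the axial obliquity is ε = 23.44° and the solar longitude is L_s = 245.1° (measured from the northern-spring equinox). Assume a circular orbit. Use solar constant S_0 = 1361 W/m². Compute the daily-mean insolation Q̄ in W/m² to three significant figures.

Q̄ ≈ 277 W/m²

Solar declination: sin δ = sin ε · sin L_s = sin 23.44° × sin 245.1° = -0.36081, so δ = -21.150°.
cos h₀ = −tan(+23.6°) tan(-21.150°) = 0.1690, h₀ = 1.4010 rad.
Bracket: h₀ sin ϕ sin δ + cos ϕ cos δ sin h₀ = 1.4010×0.40035×-0.36081 + 0.91636×0.93264×0.98561 = -0.202375 + 0.842336 = 0.639961.
Q̄ = (S_0/π) × [bracket] = (1361/π) × 0.639961 = 277.2 W/m².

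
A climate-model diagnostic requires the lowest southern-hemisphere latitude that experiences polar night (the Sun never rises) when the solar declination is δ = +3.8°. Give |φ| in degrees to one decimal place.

Polar night requires cos H₀ = −tan φ tan δ ≥ 1, i.e. tan φ tan δ ≤ −1.
The boundary is |tan φ| · |tan δ| = 1, so |φ| = 90° − |δ| = 90° − 3.8° = 86.2° in the southern hemisphere.

|φ| = 86.2°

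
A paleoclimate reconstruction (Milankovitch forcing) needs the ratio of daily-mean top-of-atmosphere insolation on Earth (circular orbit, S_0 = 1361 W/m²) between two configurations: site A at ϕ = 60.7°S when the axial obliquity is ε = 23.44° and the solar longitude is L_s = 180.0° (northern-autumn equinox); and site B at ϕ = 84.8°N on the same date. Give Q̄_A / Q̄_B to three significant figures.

Q̄_A / Q̄_B ≈ 5.40

— Configuration A (ϕ=-60.7°):
Solar declination: sin δ = sin ε · sin L_s = sin 23.44° × sin 180.0° = 0.00000, so δ = +0.000°.
cos h₀ = −tan(-60.7°) tan(+0.000°) = 0.0000, h₀ = 1.5708 rad.
Bracket: h₀ sin ϕ sin δ + cos ϕ cos δ sin h₀ = 1.5708×-0.87207×0.00000 + 0.48938×1.00000×1.00000 = -0.000000 + 0.489380 = 0.489380.
Q̄ = (S_0/π) × [bracket] = (1361/π) × 0.489380 = 212.01 W/m².
— Configuration B (ϕ=+84.8°):
cos h₀ = −tan(+84.8°) tan(+0.000°) = -0.0000, h₀ = 1.5708 rad.
Bracket: h₀ sin ϕ sin δ + cos ϕ cos δ sin h₀ = 1.5708×0.99588×0.00000 + 0.09063×1.00000×1.00000 = 0.000000 + 0.090630 = 0.090630.
Q̄ = (S_0/π) × [bracket] = (1361/π) × 0.090630 = 39.263 W/m².
Ratio Q̄_A / Q̄_B = 212.01 / 39.263 = 5.400.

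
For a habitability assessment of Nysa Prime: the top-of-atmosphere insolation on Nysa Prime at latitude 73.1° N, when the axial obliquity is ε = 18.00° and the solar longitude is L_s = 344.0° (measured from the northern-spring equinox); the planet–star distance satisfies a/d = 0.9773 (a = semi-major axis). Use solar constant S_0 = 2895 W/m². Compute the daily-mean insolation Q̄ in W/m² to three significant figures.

Q̄ ≈ 152 W/m²

Solar declination: sin δ = sin ε · sin L_s = sin 18.00° × sin 344.0° = -0.08518, so δ = -4.886°.
cos h₀ = −tan(+73.1°) tan(-4.886°) = 0.2814, h₀ = 1.2856 rad.
Bracket: h₀ sin ϕ sin δ + cos ϕ cos δ sin h₀ = 1.2856×0.95681×-0.08518 + 0.29070×0.99637×0.95960 = -0.104778 + 0.277943 = 0.173165.
Inverse-square distance factor (a/d)² = 0.9773² = 0.955115.
Q̄ = (S_0/π) × 0.955115 × [bracket] = (2895/π) × 0.955115 × 0.173165 = 152.4 W/m².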